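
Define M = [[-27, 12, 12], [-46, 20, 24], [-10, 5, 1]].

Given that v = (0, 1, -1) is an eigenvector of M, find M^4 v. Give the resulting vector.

(0, 256, -256)

First find the eigenvalue: Mv = (0, -4, 4) = -4·(0, 1, -1), so λ = -4.
Then M^4 v = λ^4·v = (-4)^4·(0, 1, -1) = 256·(0, 1, -1) = (0, 256, -256).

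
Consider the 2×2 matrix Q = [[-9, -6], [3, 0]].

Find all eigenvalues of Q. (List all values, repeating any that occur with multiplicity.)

det(Q - λI) = (-9 - λ)(0 - λ) - (-6)·(3) = λ^2 + 9λ + 18.
This factors as (λ + 6)·(λ + 3) = 0.
Eigenvalues: -6, -3.

-6, -3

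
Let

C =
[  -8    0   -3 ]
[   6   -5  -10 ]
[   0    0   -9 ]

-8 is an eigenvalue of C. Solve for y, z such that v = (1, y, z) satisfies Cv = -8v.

-2, 0

We need (C + 8I)v = 0.
C + 8I = [[0, 0, -3], [6, 3, -10], [0, 0, -1]].
Row 1: (0)·1 + (0)·y + (-3)·z = 0
Row 2: (6)·1 + (3)·y + (-10)·z = 0
Row 3: (0)·1 + (0)·y + (-1)·z = 0
Solving gives y = -2, z = 0.
Check: C·(1, -2, 0) = (-8, 16, 0) = -8·(1, -2, 0).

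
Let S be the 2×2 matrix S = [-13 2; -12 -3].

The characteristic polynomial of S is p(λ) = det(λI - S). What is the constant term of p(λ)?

p(λ) = λ^2 + 16λ + 63.
The constant term is 63.

63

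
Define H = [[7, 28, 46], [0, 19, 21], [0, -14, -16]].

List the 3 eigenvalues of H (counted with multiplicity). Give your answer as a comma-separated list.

-2, 5, 7

Compute the characteristic polynomial p(lambda) = det(lambda·I - H).
Expanding along the first row, p(lambda) = lambda^3 - 10·lambda^2 + 11·lambda + 70.
Try lambda = -2: p(-2) = 0, so -2 is a root.
Dividing by (lambda + 2) leaves lambda^2 - 12·lambda + 35.
The quadratic factors as (lambda - 5)·(lambda - 7).
Eigenvalues: -2, 5, 7.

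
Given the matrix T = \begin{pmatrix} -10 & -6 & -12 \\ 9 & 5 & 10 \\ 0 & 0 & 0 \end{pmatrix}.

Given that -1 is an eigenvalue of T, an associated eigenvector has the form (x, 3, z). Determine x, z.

We need (T + 1I)v = 0.
T + 1I = [[-9, -6, -12], [9, 6, 10], [0, 0, 1]].
Row 1: (-9)·x + (-6)·3 + (-12)·z = 0
Row 2: (9)·x + (6)·3 + (10)·z = 0
Row 3: (0)·x + (0)·3 + (1)·z = 0
Solving gives x = -2, z = 0.
Check: T·(-2, 3, 0) = (2, -3, 0) = -1·(-2, 3, 0).

-2, 0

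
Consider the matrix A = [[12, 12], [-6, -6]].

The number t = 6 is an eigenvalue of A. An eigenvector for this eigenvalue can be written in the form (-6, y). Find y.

We need (A - 6I)v = 0.
A - 6I = [[6, 12], [-6, -12]].
Row 1: (6)·-6 + (12)·y = 0
Row 2: (-6)·-6 + (-12)·y = 0
Solving gives y = 3.
Check: A·(-6, 3) = (-36, 18) = 6·(-6, 3).

3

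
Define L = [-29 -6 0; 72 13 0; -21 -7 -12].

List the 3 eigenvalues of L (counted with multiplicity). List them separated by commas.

Set up det(sI - L) = 0.
Expanding along the first row, p(s) = s^3 + 28s^2 + 247s + 660.
Try s = -11: p(-11) = 0, so -11 is a root.
Dividing by (s + 11) leaves s^2 + 17s + 60.
The quadratic factors as (s + 12)·(s + 5).
Eigenvalues: -12, -11, -5.

-12, -11, -5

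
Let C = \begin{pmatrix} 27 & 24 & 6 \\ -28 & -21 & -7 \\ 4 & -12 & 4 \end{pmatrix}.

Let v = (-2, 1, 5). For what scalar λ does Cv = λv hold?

0

Compute Cv: C·(-2, 1, 5) = (0, 0, 0).
Since Cv = λv, compare component 1: 0 = λ·-2, so λ = 0.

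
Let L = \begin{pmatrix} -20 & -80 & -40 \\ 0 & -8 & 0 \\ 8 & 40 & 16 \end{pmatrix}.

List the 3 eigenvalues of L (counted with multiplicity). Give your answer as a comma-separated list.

-8, -4, 0

Compute the characteristic polynomial p(lambda) = det(lambda·I - L).
Expanding along the first row, p(lambda) = lambda^3 + 12·lambda^2 + 32·lambda.
Since p(-8) = 0, lambda = -8 is a root.
Factor out (lambda + 8): p(lambda) = (lambda + 8)·(lambda^2 + 4·lambda).
The quadratic factors as (lambda + 4)·lambda.
Eigenvalues: -8, -4, 0.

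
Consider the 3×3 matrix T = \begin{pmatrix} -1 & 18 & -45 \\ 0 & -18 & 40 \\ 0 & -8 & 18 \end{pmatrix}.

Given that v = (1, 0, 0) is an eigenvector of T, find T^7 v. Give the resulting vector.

First find the eigenvalue: Tv = (-1, 0, 0) = -1·(1, 0, 0), so λ = -1.
Then T^7 v = λ^7·v = (-1)^7·(1, 0, 0) = -1·(1, 0, 0) = (-1, 0, 0).

(-1, 0, 0)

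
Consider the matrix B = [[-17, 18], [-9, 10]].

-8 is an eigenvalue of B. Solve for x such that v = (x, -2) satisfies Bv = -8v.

We need (B + 8I)v = 0.
B + 8I = [[-9, 18], [-9, 18]].
Row 1: (-9)·x + (18)·-2 = 0
Row 2: (-9)·x + (18)·-2 = 0
Solving gives x = -4.
Check: B·(-4, -2) = (32, 16) = -8·(-4, -2).

-4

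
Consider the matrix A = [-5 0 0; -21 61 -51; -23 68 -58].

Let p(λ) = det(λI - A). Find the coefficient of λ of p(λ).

p(λ) = λ^3 + 2λ^2 - 85λ - 350.
The coefficient of λ is -85.

-85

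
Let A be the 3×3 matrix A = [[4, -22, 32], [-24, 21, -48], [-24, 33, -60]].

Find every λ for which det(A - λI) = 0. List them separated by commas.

The characteristic polynomial is p(lambda) = det(lambda·I - A).
Expanding the 3×3 determinant: p(lambda) = lambda^3 + 35·lambda^2 + 408·lambda + 1584.
Try lambda = -12: p(-12) = 0, so -12 is a root.
Factor out (lambda + 12): p(lambda) = (lambda + 12)·(lambda^2 + 23·lambda + 132).
The quadratic factors as (lambda + 12)·(lambda + 11).
Eigenvalues: -12, -12, -11.

-12, -12, -11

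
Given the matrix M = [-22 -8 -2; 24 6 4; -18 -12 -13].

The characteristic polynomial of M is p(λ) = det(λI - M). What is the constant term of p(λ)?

900

p(λ) = λ^3 + 29λ^2 + 280λ + 900.
The constant term is 900.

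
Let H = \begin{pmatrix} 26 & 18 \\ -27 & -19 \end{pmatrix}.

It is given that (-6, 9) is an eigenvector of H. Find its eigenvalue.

-1

Compute Hv: H·(-6, 9) = (6, -9).
Since Hv = λv, compare component 1: 6 = λ·-6, so λ = -1.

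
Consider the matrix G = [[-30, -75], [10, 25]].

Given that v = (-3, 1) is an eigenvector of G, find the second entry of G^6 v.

15625

First find the eigenvalue: Gv = (15, -5) = -5·(-3, 1), so λ = -5.
Then G^6 v = λ^6·v = (-5)^6·(-3, 1) = 15625·(-3, 1) = (-46875, 15625).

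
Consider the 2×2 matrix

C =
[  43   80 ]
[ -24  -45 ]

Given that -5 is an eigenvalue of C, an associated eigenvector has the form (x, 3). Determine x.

We need (C + 5I)v = 0.
C + 5I = [[48, 80], [-24, -40]].
Row 1: (48)·x + (80)·3 = 0
Row 2: (-24)·x + (-40)·3 = 0
Solving gives x = -5.
Check: C·(-5, 3) = (25, -15) = -5·(-5, 3).

-5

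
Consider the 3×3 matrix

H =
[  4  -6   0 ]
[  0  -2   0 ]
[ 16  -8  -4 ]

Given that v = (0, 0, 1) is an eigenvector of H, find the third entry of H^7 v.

First find the eigenvalue: Hv = (0, 0, -4) = -4·(0, 0, 1), so λ = -4.
Then H^7 v = λ^7·v = (-4)^7·(0, 0, 1) = -16384·(0, 0, 1) = (0, 0, -16384).

-16384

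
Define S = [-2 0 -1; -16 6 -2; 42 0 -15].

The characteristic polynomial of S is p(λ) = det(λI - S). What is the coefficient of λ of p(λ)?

-30

p(λ) = λ^3 + 11λ^2 - 30λ - 432.
The coefficient of λ is -30.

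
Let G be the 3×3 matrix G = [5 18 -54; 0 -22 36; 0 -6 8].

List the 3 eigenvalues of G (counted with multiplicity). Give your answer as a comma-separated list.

-10, -4, 5

Set up det(λI - G) = 0.
Cofactor expansion gives p(λ) = λ^3 + 9λ^2 - 30λ - 200.
Try λ = -4: p(-4) = 0, so -4 is a root.
Dividing by (λ + 4) leaves λ^2 + 5λ - 50.
The quadratic factors as (λ + 10)·(λ - 5).
Eigenvalues: -10, -4, 5.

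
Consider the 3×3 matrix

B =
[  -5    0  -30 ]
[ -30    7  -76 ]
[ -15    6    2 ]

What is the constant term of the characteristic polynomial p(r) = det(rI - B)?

100

p(0) = det(0·I − B) = det(−B) = (−1)^3·det(B).
det(B) = -100, so p(0) = 100.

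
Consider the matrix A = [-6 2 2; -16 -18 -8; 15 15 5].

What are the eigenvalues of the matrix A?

-10, -5, -4

The characteristic polynomial is p(s) = det(sI - A).
Expanding along the first row, p(s) = s^3 + 19s^2 + 110s + 200.
Rational-root test: s = -5 gives p(-5) = 0.
Dividing by (s + 5) leaves s^2 + 14s + 40.
The quadratic factors as (s + 10)·(s + 4).
Eigenvalues: -10, -5, -4.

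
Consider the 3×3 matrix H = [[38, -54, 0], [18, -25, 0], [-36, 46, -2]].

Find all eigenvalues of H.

Compute the characteristic polynomial p(s) = det(sI - H).
Cofactor expansion gives p(s) = s^3 - 11s^2 - 4s + 44.
Since p(11) = 0, s = 11 is a root.
Factor out (s - 11): p(s) = (s - 11)·(s^2 - 4).
The quadratic factors as (s + 2)·(s - 2).
Eigenvalues: -2, 2, 11.

-2, 2, 11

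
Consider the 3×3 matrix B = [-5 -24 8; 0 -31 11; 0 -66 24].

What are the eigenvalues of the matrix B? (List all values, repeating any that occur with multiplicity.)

-9, -5, 2

Compute the characteristic polynomial p(λ) = det(λI - B).
Expanding along the first row, p(λ) = λ^3 + 12λ^2 + 17λ - 90.
Since p(2) = 0, λ = 2 is a root.
Factor out (λ - 2): p(λ) = (λ - 2)·(λ^2 + 14λ + 45).
The quadratic factors as (λ + 9)·(λ + 5).
Eigenvalues: -9, -5, 2.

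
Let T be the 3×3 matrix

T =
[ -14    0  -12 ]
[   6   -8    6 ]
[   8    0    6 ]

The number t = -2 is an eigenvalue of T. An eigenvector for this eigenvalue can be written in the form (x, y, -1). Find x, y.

We need (T + 2I)v = 0.
T + 2I = [[-12, 0, -12], [6, -6, 6], [8, 0, 8]].
Row 1: (-12)·x + (0)·y + (-12)·-1 = 0
Row 2: (6)·x + (-6)·y + (6)·-1 = 0
Row 3: (8)·x + (0)·y + (8)·-1 = 0
Solving gives x = 1, y = 0.
Check: T·(1, 0, -1) = (-2, 0, 2) = -2·(1, 0, -1).

1, 0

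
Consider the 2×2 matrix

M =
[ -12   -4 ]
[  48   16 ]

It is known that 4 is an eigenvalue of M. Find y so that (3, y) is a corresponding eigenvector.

-12

We need (M - 4I)v = 0.
M - 4I = [[-16, -4], [48, 12]].
Row 1: (-16)·3 + (-4)·y = 0
Row 2: (48)·3 + (12)·y = 0
Solving gives y = -12.
Check: M·(3, -12) = (12, -48) = 4·(3, -12).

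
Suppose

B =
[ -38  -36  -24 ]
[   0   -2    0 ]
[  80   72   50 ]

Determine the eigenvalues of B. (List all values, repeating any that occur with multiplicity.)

-2, 2, 10

Compute the characteristic polynomial p(t) = det(tI - B).
Expanding along the first row, p(t) = t^3 - 10t^2 - 4t + 40.
Since p(-2) = 0, t = -2 is a root.
Factor out (t + 2): p(t) = (t + 2)·(t^2 - 12t + 20).
The quadratic factors as (t - 2)·(t - 10).
Eigenvalues: -2, 2, 10.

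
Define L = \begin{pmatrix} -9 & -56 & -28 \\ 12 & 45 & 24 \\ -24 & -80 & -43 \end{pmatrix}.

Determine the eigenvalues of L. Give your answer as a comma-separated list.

Compute the characteristic polynomial p(s) = det(sI - L).
Expanding the 3×3 determinant: p(s) = s^3 + 7s^2 - 33s - 135.
Rational-root test: s = -3 gives p(-3) = 0.
Dividing by (s + 3) leaves s^2 + 4s - 45.
The quadratic factors as (s + 9)·(s - 5).
Eigenvalues: -9, -3, 5.

-9, -3, 5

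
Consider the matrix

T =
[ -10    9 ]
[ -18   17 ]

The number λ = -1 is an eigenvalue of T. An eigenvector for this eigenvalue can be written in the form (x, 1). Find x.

1

We need (T + 1I)v = 0.
T + 1I = [[-9, 9], [-18, 18]].
Row 1: (-9)·x + (9)·1 = 0
Row 2: (-18)·x + (18)·1 = 0
Solving gives x = 1.
Check: T·(1, 1) = (-1, -1) = -1·(1, 1).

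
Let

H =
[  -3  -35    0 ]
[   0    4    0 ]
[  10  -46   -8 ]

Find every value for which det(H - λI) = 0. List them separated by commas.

The characteristic polynomial is p(r) = det(rI - H).
Expanding along the first row, p(r) = r^3 + 7r^2 - 20r - 96.
Try r = -3: p(-3) = 0, so -3 is a root.
Factor out (r + 3): p(r) = (r + 3)·(r^2 + 4r - 32).
The quadratic factors as (r + 8)·(r - 4).
Eigenvalues: -8, -3, 4.

-8, -3, 4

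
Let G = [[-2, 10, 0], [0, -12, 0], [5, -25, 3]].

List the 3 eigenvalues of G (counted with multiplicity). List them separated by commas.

Set up det(tI - G) = 0.
Expanding along the first row, p(t) = t^3 + 11t^2 - 18t - 72.
Try t = -2: p(-2) = 0, so -2 is a root.
Dividing by (t + 2) leaves t^2 + 9t - 36.
The quadratic factors as (t + 12)·(t - 3).
Eigenvalues: -12, -2, 3.

-12, -2, 3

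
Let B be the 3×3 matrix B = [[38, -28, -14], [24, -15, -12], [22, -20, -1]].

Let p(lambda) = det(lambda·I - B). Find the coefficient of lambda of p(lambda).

147

p(lambda) = lambda^3 - 22·lambda^2 + 147·lambda - 270.
The coefficient of lambda is 147.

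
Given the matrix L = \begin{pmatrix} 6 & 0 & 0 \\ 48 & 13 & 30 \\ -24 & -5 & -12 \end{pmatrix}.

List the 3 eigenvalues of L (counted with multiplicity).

-2, 3, 6

Compute the characteristic polynomial p(μ) = det(μI - L).
Cofactor expansion gives p(μ) = μ^3 - 7μ^2 + 36.
Try μ = 3: p(3) = 0, so 3 is a root.
Factor out (μ - 3): p(μ) = (μ - 3)·(μ^2 - 4μ - 12).
The quadratic factors as (μ + 2)·(μ - 6).
Eigenvalues: -2, 3, 6.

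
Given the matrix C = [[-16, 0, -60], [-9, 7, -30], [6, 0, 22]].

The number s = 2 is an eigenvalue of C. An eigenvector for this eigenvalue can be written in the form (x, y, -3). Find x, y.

We need (C - 2I)v = 0.
C - 2I = [[-18, 0, -60], [-9, 5, -30], [6, 0, 20]].
Row 1: (-18)·x + (0)·y + (-60)·-3 = 0
Row 2: (-9)·x + (5)·y + (-30)·-3 = 0
Row 3: (6)·x + (0)·y + (20)·-3 = 0
Solving gives x = 10, y = 0.
Check: C·(10, 0, -3) = (20, 0, -6) = 2·(10, 0, -3).

10, 0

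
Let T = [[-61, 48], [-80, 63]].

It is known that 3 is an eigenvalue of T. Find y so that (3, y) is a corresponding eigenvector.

We need (T - 3I)v = 0.
T - 3I = [[-64, 48], [-80, 60]].
Row 1: (-64)·3 + (48)·y = 0
Row 2: (-80)·3 + (60)·y = 0
Solving gives y = 4.
Check: T·(3, 4) = (9, 12) = 3·(3, 4).

4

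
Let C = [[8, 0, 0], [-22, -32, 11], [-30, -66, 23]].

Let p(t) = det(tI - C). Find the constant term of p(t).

80

p(t) = t^3 + t^2 - 82t + 80.
The constant term is 80.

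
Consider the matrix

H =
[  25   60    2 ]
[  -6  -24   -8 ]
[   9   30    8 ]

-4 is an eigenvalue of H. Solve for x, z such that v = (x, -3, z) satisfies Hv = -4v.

6, 3

We need (H + 4I)v = 0.
H + 4I = [[29, 60, 2], [-6, -20, -8], [9, 30, 12]].
Row 1: (29)·x + (60)·-3 + (2)·z = 0
Row 2: (-6)·x + (-20)·-3 + (-8)·z = 0
Row 3: (9)·x + (30)·-3 + (12)·z = 0
Solving gives x = 6, z = 3.
Check: H·(6, -3, 3) = (-24, 12, -12) = -4·(6, -3, 3).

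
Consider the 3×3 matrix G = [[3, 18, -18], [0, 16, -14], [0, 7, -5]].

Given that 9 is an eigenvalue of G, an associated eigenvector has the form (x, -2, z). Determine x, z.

-3, -1

We need (G - 9I)v = 0.
G - 9I = [[-6, 18, -18], [0, 7, -14], [0, 7, -14]].
Row 1: (-6)·x + (18)·-2 + (-18)·z = 0
Row 2: (0)·x + (7)·-2 + (-14)·z = 0
Row 3: (0)·x + (7)·-2 + (-14)·z = 0
Solving gives x = -3, z = -1.
Check: G·(-3, -2, -1) = (-27, -18, -9) = 9·(-3, -2, -1).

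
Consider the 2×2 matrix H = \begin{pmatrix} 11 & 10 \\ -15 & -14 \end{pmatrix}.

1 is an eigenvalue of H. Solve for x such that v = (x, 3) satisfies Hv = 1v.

We need (H - 1I)v = 0.
H - 1I = [[10, 10], [-15, -15]].
Row 1: (10)·x + (10)·3 = 0
Row 2: (-15)·x + (-15)·3 = 0
Solving gives x = -3.
Check: H·(-3, 3) = (-3, 3) = 1·(-3, 3).

-3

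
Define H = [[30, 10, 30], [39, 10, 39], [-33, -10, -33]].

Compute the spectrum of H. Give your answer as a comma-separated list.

The characteristic polynomial is p(λ) = det(λI - H).
Cofactor expansion gives p(λ) = λ^3 - 7λ^2 - 30λ.
Try λ = 0: p(0) = 0, so 0 is a root.
Dividing by λ leaves λ^2 - 7λ - 30.
The quadratic factors as (λ + 3)·(λ - 10).
Eigenvalues: -3, 0, 10.

-3, 0, 10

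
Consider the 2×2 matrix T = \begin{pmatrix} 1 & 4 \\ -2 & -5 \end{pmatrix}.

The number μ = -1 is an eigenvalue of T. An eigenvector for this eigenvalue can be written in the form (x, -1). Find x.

2

We need (T + 1I)v = 0.
T + 1I = [[2, 4], [-2, -4]].
Row 1: (2)·x + (4)·-1 = 0
Row 2: (-2)·x + (-4)·-1 = 0
Solving gives x = 2.
Check: T·(2, -1) = (-2, 1) = -1·(2, -1).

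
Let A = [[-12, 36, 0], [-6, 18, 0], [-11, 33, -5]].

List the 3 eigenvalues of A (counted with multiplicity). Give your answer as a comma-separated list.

Set up det(tI - A) = 0.
Cofactor expansion gives p(t) = t^3 - t^2 - 30t.
Rational-root test: t = 0 gives p(0) = 0.
Factor out t: p(t) = t·(t^2 - t - 30).
The quadratic factors as (t + 5)·(t - 6).
Eigenvalues: -5, 0, 6.

-5, 0, 6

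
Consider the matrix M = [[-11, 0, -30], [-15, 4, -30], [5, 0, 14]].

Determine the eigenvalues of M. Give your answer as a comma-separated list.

Compute the characteristic polynomial p(lambda) = det(lambda·I - M).
Cofactor expansion gives p(lambda) = lambda^3 - 7·lambda^2 + 8·lambda + 16.
Try lambda = -1: p(-1) = 0, so -1 is a root.
Dividing by (lambda + 1) leaves lambda^2 - 8·lambda + 16.
The quadratic factor is (lambda - 4)^2.
Eigenvalues: -1, 4, 4.

-1, 4, 4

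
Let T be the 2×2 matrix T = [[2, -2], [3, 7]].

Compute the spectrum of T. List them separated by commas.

4, 5

det(T - λI) = (2 - λ)(7 - λ) - (-2)·(3) = λ^2 - 9λ + 20.
This factors as (λ - 4)·(λ - 5) = 0.
Eigenvalues: 4, 5.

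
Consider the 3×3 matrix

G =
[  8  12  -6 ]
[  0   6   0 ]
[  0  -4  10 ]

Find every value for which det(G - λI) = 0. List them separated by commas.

Set up det(lambda·I - G) = 0.
Expanding the 3×3 determinant: p(lambda) = lambda^3 - 24·lambda^2 + 188·lambda - 480.
Since p(6) = 0, lambda = 6 is a root.
Dividing by (lambda - 6) leaves lambda^2 - 18·lambda + 80.
The quadratic factors as (lambda - 8)·(lambda - 10).
Eigenvalues: 6, 8, 10.

6, 8, 10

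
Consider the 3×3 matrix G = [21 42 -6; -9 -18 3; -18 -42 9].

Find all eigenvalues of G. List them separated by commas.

3, 3, 6

The characteristic polynomial is p(lambda) = det(lambda·I - G).
Expanding along the first row, p(lambda) = lambda^3 - 12·lambda^2 + 45·lambda - 54.
Since p(3) = 0, lambda = 3 is a root.
Factor out (lambda - 3): p(lambda) = (lambda - 3)·(lambda^2 - 9·lambda + 18).
The quadratic factors as (lambda - 3)·(lambda - 6).
Eigenvalues: 3, 3, 6.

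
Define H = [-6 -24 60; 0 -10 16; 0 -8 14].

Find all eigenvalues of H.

-6, -2, 6

The characteristic polynomial is p(μ) = det(μI - H).
Cofactor expansion gives p(μ) = μ^3 + 2μ^2 - 36μ - 72.
Rational-root test: μ = -2 gives p(-2) = 0.
Dividing by (μ + 2) leaves μ^2 - 36.
The quadratic factors as (μ + 6)·(μ - 6).
Eigenvalues: -6, -2, 6.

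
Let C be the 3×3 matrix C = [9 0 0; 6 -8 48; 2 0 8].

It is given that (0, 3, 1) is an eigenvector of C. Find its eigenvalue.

Compute Cv: C·(0, 3, 1) = (0, 24, 8).
Since Cv = λv, compare component 2: 24 = λ·3, so λ = 8.

8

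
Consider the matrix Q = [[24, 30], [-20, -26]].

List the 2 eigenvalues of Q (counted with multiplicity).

-6, 4

det(Q - sI) = (24 - s)(-26 - s) - (30)·(-20) = s^2 + 2s - 24.
This factors as (s + 6)·(s - 4) = 0.
Eigenvalues: -6, 4.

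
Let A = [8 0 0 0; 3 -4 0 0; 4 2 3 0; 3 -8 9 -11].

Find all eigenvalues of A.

A is lower triangular, so its eigenvalues are the diagonal entries.
Diagonal: 8, -4, 3, -11.

-11, -4, 3, 8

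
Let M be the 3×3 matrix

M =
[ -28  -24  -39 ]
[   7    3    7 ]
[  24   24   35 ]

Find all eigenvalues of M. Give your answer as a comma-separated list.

-4, 3, 11

The characteristic polynomial is p(t) = det(tI - M).
Expanding the 3×3 determinant: p(t) = t^3 - 10t^2 - 23t + 132.
Try t = 11: p(11) = 0, so 11 is a root.
Factor out (t - 11): p(t) = (t - 11)·(t^2 + t - 12).
The quadratic factors as (t + 4)·(t - 3).
Eigenvalues: -4, 3, 11.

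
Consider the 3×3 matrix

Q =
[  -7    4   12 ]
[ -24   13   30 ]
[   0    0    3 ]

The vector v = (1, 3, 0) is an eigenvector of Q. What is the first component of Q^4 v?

625

First find the eigenvalue: Qv = (5, 15, 0) = 5·(1, 3, 0), so λ = 5.
Then Q^4 v = λ^4·v = 5^4·(1, 3, 0) = 625·(1, 3, 0) = (625, 1875, 0).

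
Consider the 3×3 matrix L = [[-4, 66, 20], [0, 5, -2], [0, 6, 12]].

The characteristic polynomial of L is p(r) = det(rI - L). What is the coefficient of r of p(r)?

p(r) = r^3 - 13r^2 + 4r + 288.
The coefficient of r is 4.

4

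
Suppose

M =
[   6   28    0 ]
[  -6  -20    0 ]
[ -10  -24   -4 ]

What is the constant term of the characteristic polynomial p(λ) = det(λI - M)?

192

p(0) = det(0·I − M) = det(−M) = (−1)^3·det(M).
det(M) = -192, so p(0) = 192.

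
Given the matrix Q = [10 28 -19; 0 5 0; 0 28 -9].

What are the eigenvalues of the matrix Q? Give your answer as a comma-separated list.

-9, 5, 10

Set up det(λI - Q) = 0.
Cofactor expansion gives p(λ) = λ^3 - 6λ^2 - 85λ + 450.
Rational-root test: λ = -9 gives p(-9) = 0.
Dividing by (λ + 9) leaves λ^2 - 15λ + 50.
The quadratic factors as (λ - 5)·(λ - 10).
Eigenvalues: -9, 5, 10.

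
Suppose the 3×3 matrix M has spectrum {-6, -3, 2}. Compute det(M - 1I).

If M has eigenvalues -6, -3, 2, then M - 1I has eigenvalues -7, -4, 1.
det(M - 1I) = (-7) · (-4) · (1) = 28.

28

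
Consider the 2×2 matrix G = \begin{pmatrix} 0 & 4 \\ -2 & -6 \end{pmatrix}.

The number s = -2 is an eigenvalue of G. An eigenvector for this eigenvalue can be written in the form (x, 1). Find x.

-2

We need (G + 2I)v = 0.
G + 2I = [[2, 4], [-2, -4]].
Row 1: (2)·x + (4)·1 = 0
Row 2: (-2)·x + (-4)·1 = 0
Solving gives x = -2.
Check: G·(-2, 1) = (4, -2) = -2·(-2, 1).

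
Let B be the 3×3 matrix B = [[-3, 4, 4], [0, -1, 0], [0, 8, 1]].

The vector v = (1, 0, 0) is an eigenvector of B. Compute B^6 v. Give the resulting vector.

First find the eigenvalue: Bv = (-3, 0, 0) = -3·(1, 0, 0), so λ = -3.
Then B^6 v = λ^6·v = (-3)^6·(1, 0, 0) = 729·(1, 0, 0) = (729, 0, 0).

(729, 0, 0)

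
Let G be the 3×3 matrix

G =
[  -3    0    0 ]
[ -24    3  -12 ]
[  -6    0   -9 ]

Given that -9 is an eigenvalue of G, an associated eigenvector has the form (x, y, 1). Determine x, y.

We need (G + 9I)v = 0.
G + 9I = [[6, 0, 0], [-24, 12, -12], [-6, 0, 0]].
Row 1: (6)·x + (0)·y + (0)·1 = 0
Row 2: (-24)·x + (12)·y + (-12)·1 = 0
Row 3: (-6)·x + (0)·y + (0)·1 = 0
Solving gives x = 0, y = 1.
Check: G·(0, 1, 1) = (0, -9, -9) = -9·(0, 1, 1).

0, 1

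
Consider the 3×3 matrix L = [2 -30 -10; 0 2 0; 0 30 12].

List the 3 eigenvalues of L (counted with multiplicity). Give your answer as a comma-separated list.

2, 2, 12

Compute the characteristic polynomial p(μ) = det(μI - L).
Expanding the 3×3 determinant: p(μ) = μ^3 - 16μ^2 + 52μ - 48.
Rational-root test: μ = 12 gives p(12) = 0.
Factor out (μ - 12): p(μ) = (μ - 12)·(μ^2 - 4μ + 4).
The quadratic factor is (μ - 2)^2.
Eigenvalues: 2, 2, 12.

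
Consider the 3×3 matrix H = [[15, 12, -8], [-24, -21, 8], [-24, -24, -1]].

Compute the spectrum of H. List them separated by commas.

-9, -1, 3

The characteristic polynomial is p(t) = det(tI - H).
Expanding the 3×3 determinant: p(t) = t^3 + 7t^2 - 21t - 27.
Since p(-9) = 0, t = -9 is a root.
Dividing by (t + 9) leaves t^2 - 2t - 3.
The quadratic factors as (t + 1)·(t - 3).
Eigenvalues: -9, -1, 3.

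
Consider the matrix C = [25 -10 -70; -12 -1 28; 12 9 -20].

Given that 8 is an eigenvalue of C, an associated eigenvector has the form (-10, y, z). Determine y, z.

We need (C - 8I)v = 0.
C - 8I = [[17, -10, -70], [-12, -9, 28], [12, 9, -28]].
Row 1: (17)·-10 + (-10)·y + (-70)·z = 0
Row 2: (-12)·-10 + (-9)·y + (28)·z = 0
Row 3: (12)·-10 + (9)·y + (-28)·z = 0
Solving gives y = 4, z = -3.
Check: C·(-10, 4, -3) = (-80, 32, -24) = 8·(-10, 4, -3).

4, -3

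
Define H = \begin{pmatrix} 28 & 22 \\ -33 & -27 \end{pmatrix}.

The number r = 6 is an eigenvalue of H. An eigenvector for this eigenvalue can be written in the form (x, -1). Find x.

1

We need (H - 6I)v = 0.
H - 6I = [[22, 22], [-33, -33]].
Row 1: (22)·x + (22)·-1 = 0
Row 2: (-33)·x + (-33)·-1 = 0
Solving gives x = 1.
Check: H·(1, -1) = (6, -6) = 6·(1, -1).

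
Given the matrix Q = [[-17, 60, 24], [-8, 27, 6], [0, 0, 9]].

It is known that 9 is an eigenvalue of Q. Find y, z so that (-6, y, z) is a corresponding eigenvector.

We need (Q - 9I)v = 0.
Q - 9I = [[-26, 60, 24], [-8, 18, 6], [0, 0, 0]].
Row 1: (-26)·-6 + (60)·y + (24)·z = 0
Row 2: (-8)·-6 + (18)·y + (6)·z = 0
Row 3: (0)·-6 + (0)·y + (0)·z = 0
Solving gives y = -3, z = 1.
Check: Q·(-6, -3, 1) = (-54, -27, 9) = 9·(-6, -3, 1).

-3, 1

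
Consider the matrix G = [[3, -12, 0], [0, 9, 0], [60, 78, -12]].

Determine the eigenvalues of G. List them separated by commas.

-12, 3, 9

Compute the characteristic polynomial p(λ) = det(λI - G).
Expanding the 3×3 determinant: p(λ) = λ^3 - 117λ + 324.
Rational-root test: λ = 9 gives p(9) = 0.
Factor out (λ - 9): p(λ) = (λ - 9)·(λ^2 + 9λ - 36).
The quadratic factors as (λ + 12)·(λ - 3).
Eigenvalues: -12, 3, 9.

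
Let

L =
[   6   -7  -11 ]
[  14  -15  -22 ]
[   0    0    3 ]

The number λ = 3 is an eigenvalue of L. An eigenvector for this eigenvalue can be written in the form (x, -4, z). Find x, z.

We need (L - 3I)v = 0.
L - 3I = [[3, -7, -11], [14, -18, -22], [0, 0, 0]].
Row 1: (3)·x + (-7)·-4 + (-11)·z = 0
Row 2: (14)·x + (-18)·-4 + (-22)·z = 0
Row 3: (0)·x + (0)·-4 + (0)·z = 0
Solving gives x = -2, z = 2.
Check: L·(-2, -4, 2) = (-6, -12, 6) = 3·(-2, -4, 2).

-2, 2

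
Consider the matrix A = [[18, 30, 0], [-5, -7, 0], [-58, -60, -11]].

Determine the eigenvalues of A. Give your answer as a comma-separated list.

-11, 3, 8

Set up det(λI - A) = 0.
Expanding along the first row, p(λ) = λ^3 - 97λ + 264.
Rational-root test: λ = 8 gives p(8) = 0.
Dividing by (λ - 8) leaves λ^2 + 8λ - 33.
The quadratic factors as (λ + 11)·(λ - 3).
Eigenvalues: -11, 3, 8.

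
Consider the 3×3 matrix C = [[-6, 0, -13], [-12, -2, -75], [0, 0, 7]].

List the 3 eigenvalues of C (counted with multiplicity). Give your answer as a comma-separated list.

Compute the characteristic polynomial p(lambda) = det(lambda·I - C).
Expanding the 3×3 determinant: p(lambda) = lambda^3 + lambda^2 - 44·lambda - 84.
Since p(-2) = 0, lambda = -2 is a root.
Factor out (lambda + 2): p(lambda) = (lambda + 2)·(lambda^2 - lambda - 42).
The quadratic factors as (lambda + 6)·(lambda - 7).
Eigenvalues: -6, -2, 7.

-6, -2, 7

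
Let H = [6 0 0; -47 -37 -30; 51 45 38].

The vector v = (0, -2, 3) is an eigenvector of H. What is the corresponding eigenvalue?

8

Compute Hv: H·(0, -2, 3) = (0, -16, 24).
Since Hv = λv, compare component 2: -16 = λ·-2, so λ = 8.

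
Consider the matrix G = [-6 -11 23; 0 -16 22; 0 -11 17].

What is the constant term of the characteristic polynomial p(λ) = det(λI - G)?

-180

p(0) = det(0·I − G) = det(−G) = (−1)^3·det(G).
det(G) = 180, so p(0) = -180.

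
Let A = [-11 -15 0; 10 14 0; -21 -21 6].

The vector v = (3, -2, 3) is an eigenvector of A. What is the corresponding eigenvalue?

-1

Compute Av: A·(3, -2, 3) = (-3, 2, -3).
Since Av = λv, compare component 1: -3 = λ·3, so λ = -1.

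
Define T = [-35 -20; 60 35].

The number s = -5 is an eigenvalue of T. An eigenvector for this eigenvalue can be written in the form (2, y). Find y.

-3

We need (T + 5I)v = 0.
T + 5I = [[-30, -20], [60, 40]].
Row 1: (-30)·2 + (-20)·y = 0
Row 2: (60)·2 + (40)·y = 0
Solving gives y = -3.
Check: T·(2, -3) = (-10, 15) = -5·(2, -3).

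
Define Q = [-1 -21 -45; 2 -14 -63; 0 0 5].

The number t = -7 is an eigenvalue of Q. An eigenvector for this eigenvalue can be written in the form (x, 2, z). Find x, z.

7, 0

We need (Q + 7I)v = 0.
Q + 7I = [[6, -21, -45], [2, -7, -63], [0, 0, 12]].
Row 1: (6)·x + (-21)·2 + (-45)·z = 0
Row 2: (2)·x + (-7)·2 + (-63)·z = 0
Row 3: (0)·x + (0)·2 + (12)·z = 0
Solving gives x = 7, z = 0.
Check: Q·(7, 2, 0) = (-49, -14, 0) = -7·(7, 2, 0).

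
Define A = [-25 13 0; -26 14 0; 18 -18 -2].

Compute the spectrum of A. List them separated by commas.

-12, -2, 1

Compute the characteristic polynomial p(λ) = det(λI - A).
Expanding along the first row, p(λ) = λ^3 + 13λ^2 + 10λ - 24.
Since p(1) = 0, λ = 1 is a root.
Factor out (λ - 1): p(λ) = (λ - 1)·(λ^2 + 14λ + 24).
The quadratic factors as (λ + 12)·(λ + 2).
Eigenvalues: -12, -2, 1.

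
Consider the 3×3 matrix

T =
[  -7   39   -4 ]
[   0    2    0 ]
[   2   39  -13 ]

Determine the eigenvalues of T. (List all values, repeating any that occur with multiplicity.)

The characteristic polynomial is p(λ) = det(λI - T).
Expanding the 3×3 determinant: p(λ) = λ^3 + 18λ^2 + 59λ - 198.
Since p(-9) = 0, λ = -9 is a root.
Dividing by (λ + 9) leaves λ^2 + 9λ - 22.
The quadratic factors as (λ + 11)·(λ - 2).
Eigenvalues: -11, -9, 2.

-11, -9, 2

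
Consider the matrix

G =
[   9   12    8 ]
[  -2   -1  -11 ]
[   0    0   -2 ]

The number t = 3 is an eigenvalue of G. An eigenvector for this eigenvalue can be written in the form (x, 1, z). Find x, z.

-2, 0

We need (G - 3I)v = 0.
G - 3I = [[6, 12, 8], [-2, -4, -11], [0, 0, -5]].
Row 1: (6)·x + (12)·1 + (8)·z = 0
Row 2: (-2)·x + (-4)·1 + (-11)·z = 0
Row 3: (0)·x + (0)·1 + (-5)·z = 0
Solving gives x = -2, z = 0.
Check: G·(-2, 1, 0) = (-6, 3, 0) = 3·(-2, 1, 0).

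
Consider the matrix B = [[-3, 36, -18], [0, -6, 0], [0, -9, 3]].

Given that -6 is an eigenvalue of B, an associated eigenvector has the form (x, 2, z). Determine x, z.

We need (B + 6I)v = 0.
B + 6I = [[3, 36, -18], [0, 0, 0], [0, -9, 9]].
Row 1: (3)·x + (36)·2 + (-18)·z = 0
Row 2: (0)·x + (0)·2 + (0)·z = 0
Row 3: (0)·x + (-9)·2 + (9)·z = 0
Solving gives x = -12, z = 2.
Check: B·(-12, 2, 2) = (72, -12, -12) = -6·(-12, 2, 2).

-12, 2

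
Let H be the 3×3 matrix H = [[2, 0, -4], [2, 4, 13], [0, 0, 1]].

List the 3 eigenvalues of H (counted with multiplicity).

The characteristic polynomial is p(t) = det(tI - H).
Expanding the 3×3 determinant: p(t) = t^3 - 7t^2 + 14t - 8.
Try t = 1: p(1) = 0, so 1 is a root.
Factor out (t - 1): p(t) = (t - 1)·(t^2 - 6t + 8).
The quadratic factors as (t - 2)·(t - 4).
Eigenvalues: 1, 2, 4.

1, 2, 4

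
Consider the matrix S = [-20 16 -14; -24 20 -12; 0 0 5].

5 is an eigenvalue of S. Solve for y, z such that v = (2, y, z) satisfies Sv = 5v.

We need (S - 5I)v = 0.
S - 5I = [[-25, 16, -14], [-24, 15, -12], [0, 0, 0]].
Row 1: (-25)·2 + (16)·y + (-14)·z = 0
Row 2: (-24)·2 + (15)·y + (-12)·z = 0
Row 3: (0)·2 + (0)·y + (0)·z = 0
Solving gives y = 4, z = 1.
Check: S·(2, 4, 1) = (10, 20, 5) = 5·(2, 4, 1).

4, 1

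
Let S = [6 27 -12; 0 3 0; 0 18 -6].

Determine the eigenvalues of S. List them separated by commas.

Set up det(λI - S) = 0.
Expanding the 3×3 determinant: p(λ) = λ^3 - 3λ^2 - 36λ + 108.
Since p(3) = 0, λ = 3 is a root.
Dividing by (λ - 3) leaves λ^2 - 36.
The quadratic factors as (λ + 6)·(λ - 6).
Eigenvalues: -6, 3, 6.

-6, 3, 6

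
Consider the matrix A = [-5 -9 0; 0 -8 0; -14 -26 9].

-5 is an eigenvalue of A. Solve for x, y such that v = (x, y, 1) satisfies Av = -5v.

1, 0

We need (A + 5I)v = 0.
A + 5I = [[0, -9, 0], [0, -3, 0], [-14, -26, 14]].
Row 1: (0)·x + (-9)·y + (0)·1 = 0
Row 2: (0)·x + (-3)·y + (0)·1 = 0
Row 3: (-14)·x + (-26)·y + (14)·1 = 0
Solving gives x = 1, y = 0.
Check: A·(1, 0, 1) = (-5, 0, -5) = -5·(1, 0, 1).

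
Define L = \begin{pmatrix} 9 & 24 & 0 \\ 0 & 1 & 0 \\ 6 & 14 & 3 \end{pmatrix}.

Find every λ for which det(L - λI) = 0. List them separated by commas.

Set up det(λI - L) = 0.
Expanding the 3×3 determinant: p(λ) = λ^3 - 13λ^2 + 39λ - 27.
Try λ = 1: p(1) = 0, so 1 is a root.
Factor out (λ - 1): p(λ) = (λ - 1)·(λ^2 - 12λ + 27).
The quadratic factors as (λ - 3)·(λ - 9).
Eigenvalues: 1, 3, 9.

1, 3, 9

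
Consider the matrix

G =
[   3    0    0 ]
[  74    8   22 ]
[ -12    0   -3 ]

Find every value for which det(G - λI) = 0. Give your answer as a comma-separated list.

The characteristic polynomial is p(t) = det(tI - G).
Expanding along the first row, p(t) = t^3 - 8t^2 - 9t + 72.
Try t = -3: p(-3) = 0, so -3 is a root.
Factor out (t + 3): p(t) = (t + 3)·(t^2 - 11t + 24).
The quadratic factors as (t - 3)·(t - 8).
Eigenvalues: -3, 3, 8.

-3, 3, 8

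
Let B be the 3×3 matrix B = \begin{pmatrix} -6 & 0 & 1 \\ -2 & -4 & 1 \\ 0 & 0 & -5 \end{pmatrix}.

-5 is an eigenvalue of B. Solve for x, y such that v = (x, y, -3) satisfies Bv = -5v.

-3, -3

We need (B + 5I)v = 0.
B + 5I = [[-1, 0, 1], [-2, 1, 1], [0, 0, 0]].
Row 1: (-1)·x + (0)·y + (1)·-3 = 0
Row 2: (-2)·x + (1)·y + (1)·-3 = 0
Row 3: (0)·x + (0)·y + (0)·-3 = 0
Solving gives x = -3, y = -3.
Check: B·(-3, -3, -3) = (15, 15, 15) = -5·(-3, -3, -3).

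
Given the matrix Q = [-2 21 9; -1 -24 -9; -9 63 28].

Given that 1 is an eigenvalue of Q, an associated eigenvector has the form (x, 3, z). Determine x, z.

We need (Q - 1I)v = 0.
Q - 1I = [[-3, 21, 9], [-1, -25, -9], [-9, 63, 27]].
Row 1: (-3)·x + (21)·3 + (9)·z = 0
Row 2: (-1)·x + (-25)·3 + (-9)·z = 0
Row 3: (-9)·x + (63)·3 + (27)·z = 0
Solving gives x = -3, z = -8.
Check: Q·(-3, 3, -8) = (-3, 3, -8) = 1·(-3, 3, -8).

-3, -8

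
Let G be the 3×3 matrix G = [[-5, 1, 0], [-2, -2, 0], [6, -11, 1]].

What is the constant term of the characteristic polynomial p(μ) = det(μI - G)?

-12

p(0) = det(0·I − G) = det(−G) = (−1)^3·det(G).
det(G) = 12, so p(0) = -12.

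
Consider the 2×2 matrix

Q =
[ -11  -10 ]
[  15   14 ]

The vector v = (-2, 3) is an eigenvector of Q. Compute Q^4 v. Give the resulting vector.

(-512, 768)

First find the eigenvalue: Qv = (-8, 12) = 4·(-2, 3), so λ = 4.
Then Q^4 v = λ^4·v = 4^4·(-2, 3) = 256·(-2, 3) = (-512, 768).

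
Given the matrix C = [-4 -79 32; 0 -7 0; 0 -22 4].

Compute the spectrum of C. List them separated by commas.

-7, -4, 4

Compute the characteristic polynomial p(t) = det(tI - C).
Expanding the 3×3 determinant: p(t) = t^3 + 7t^2 - 16t - 112.
Since p(-7) = 0, t = -7 is a root.
Dividing by (t + 7) leaves t^2 - 16.
The quadratic factors as (t + 4)·(t - 4).
Eigenvalues: -7, -4, 4.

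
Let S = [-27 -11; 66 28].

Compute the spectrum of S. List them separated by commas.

-5, 6

det(S - tI) = (-27 - t)(28 - t) - (-11)·(66) = t^2 - t - 30.
This factors as (t + 5)·(t - 6) = 0.
Eigenvalues: -5, 6.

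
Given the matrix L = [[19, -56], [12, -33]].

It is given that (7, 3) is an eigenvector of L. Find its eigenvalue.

-5

Compute Lv: L·(7, 3) = (-35, -15).
Since Lv = λv, compare component 1: -35 = λ·7, so λ = -5.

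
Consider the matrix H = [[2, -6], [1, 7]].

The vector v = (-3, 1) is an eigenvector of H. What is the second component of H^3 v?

64

First find the eigenvalue: Hv = (-12, 4) = 4·(-3, 1), so λ = 4.
Then H^3 v = λ^3·v = 4^3·(-3, 1) = 64·(-3, 1) = (-192, 64).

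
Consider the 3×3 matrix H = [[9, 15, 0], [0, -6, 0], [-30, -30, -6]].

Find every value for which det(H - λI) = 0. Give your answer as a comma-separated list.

The characteristic polynomial is p(t) = det(tI - H).
Expanding along the first row, p(t) = t^3 + 3t^2 - 72t - 324.
Since p(-6) = 0, t = -6 is a root.
Dividing by (t + 6) leaves t^2 - 3t - 54.
The quadratic factors as (t + 6)·(t - 9).
Eigenvalues: -6, -6, 9.

-6, -6, 9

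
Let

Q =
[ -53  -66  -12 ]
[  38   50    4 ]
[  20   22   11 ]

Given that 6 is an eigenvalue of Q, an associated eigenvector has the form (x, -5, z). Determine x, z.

6, -2

We need (Q - 6I)v = 0.
Q - 6I = [[-59, -66, -12], [38, 44, 4], [20, 22, 5]].
Row 1: (-59)·x + (-66)·-5 + (-12)·z = 0
Row 2: (38)·x + (44)·-5 + (4)·z = 0
Row 3: (20)·x + (22)·-5 + (5)·z = 0
Solving gives x = 6, z = -2.
Check: Q·(6, -5, -2) = (36, -30, -12) = 6·(6, -5, -2).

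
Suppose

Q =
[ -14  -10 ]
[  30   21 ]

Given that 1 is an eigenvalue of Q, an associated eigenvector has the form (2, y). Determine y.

We need (Q - 1I)v = 0.
Q - 1I = [[-15, -10], [30, 20]].
Row 1: (-15)·2 + (-10)·y = 0
Row 2: (30)·2 + (20)·y = 0
Solving gives y = -3.
Check: Q·(2, -3) = (2, -3) = 1·(2, -3).

-3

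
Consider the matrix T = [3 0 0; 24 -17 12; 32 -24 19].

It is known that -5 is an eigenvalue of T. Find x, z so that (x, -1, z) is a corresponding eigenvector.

We need (T + 5I)v = 0.
T + 5I = [[8, 0, 0], [24, -12, 12], [32, -24, 24]].
Row 1: (8)·x + (0)·-1 + (0)·z = 0
Row 2: (24)·x + (-12)·-1 + (12)·z = 0
Row 3: (32)·x + (-24)·-1 + (24)·z = 0
Solving gives x = 0, z = -1.
Check: T·(0, -1, -1) = (0, 5, 5) = -5·(0, -1, -1).

0, -1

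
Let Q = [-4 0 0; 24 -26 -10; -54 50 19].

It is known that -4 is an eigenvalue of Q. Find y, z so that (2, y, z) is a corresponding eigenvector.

4, -4

We need (Q + 4I)v = 0.
Q + 4I = [[0, 0, 0], [24, -22, -10], [-54, 50, 23]].
Row 1: (0)·2 + (0)·y + (0)·z = 0
Row 2: (24)·2 + (-22)·y + (-10)·z = 0
Row 3: (-54)·2 + (50)·y + (23)·z = 0
Solving gives y = 4, z = -4.
Check: Q·(2, 4, -4) = (-8, -16, 16) = -4·(2, 4, -4).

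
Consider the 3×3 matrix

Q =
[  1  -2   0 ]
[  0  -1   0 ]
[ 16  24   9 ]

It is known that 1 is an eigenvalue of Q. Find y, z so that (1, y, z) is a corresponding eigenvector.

We need (Q - 1I)v = 0.
Q - 1I = [[0, -2, 0], [0, -2, 0], [16, 24, 8]].
Row 1: (0)·1 + (-2)·y + (0)·z = 0
Row 2: (0)·1 + (-2)·y + (0)·z = 0
Row 3: (16)·1 + (24)·y + (8)·z = 0
Solving gives y = 0, z = -2.
Check: Q·(1, 0, -2) = (1, 0, -2) = 1·(1, 0, -2).

0, -2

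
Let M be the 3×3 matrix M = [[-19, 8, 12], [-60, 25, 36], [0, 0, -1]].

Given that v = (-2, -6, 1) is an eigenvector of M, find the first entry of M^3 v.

First find the eigenvalue: Mv = (2, 6, -1) = -1·(-2, -6, 1), so λ = -1.
Then M^3 v = λ^3·v = (-1)^3·(-2, -6, 1) = -1·(-2, -6, 1) = (2, 6, -1).

2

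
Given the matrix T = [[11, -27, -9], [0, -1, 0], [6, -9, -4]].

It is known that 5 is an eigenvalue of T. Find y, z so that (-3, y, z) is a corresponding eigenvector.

0, -2

We need (T - 5I)v = 0.
T - 5I = [[6, -27, -9], [0, -6, 0], [6, -9, -9]].
Row 1: (6)·-3 + (-27)·y + (-9)·z = 0
Row 2: (0)·-3 + (-6)·y + (0)·z = 0
Row 3: (6)·-3 + (-9)·y + (-9)·z = 0
Solving gives y = 0, z = -2.
Check: T·(-3, 0, -2) = (-15, 0, -10) = 5·(-3, 0, -2).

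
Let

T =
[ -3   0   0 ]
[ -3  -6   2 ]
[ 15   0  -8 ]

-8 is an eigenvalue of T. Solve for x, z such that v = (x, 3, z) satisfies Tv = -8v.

We need (T + 8I)v = 0.
T + 8I = [[5, 0, 0], [-3, 2, 2], [15, 0, 0]].
Row 1: (5)·x + (0)·3 + (0)·z = 0
Row 2: (-3)·x + (2)·3 + (2)·z = 0
Row 3: (15)·x + (0)·3 + (0)·z = 0
Solving gives x = 0, z = -3.
Check: T·(0, 3, -3) = (0, -24, 24) = -8·(0, 3, -3).

0, -3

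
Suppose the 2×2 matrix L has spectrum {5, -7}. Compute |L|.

det(L) is the product of the eigenvalues: (5) · (-7) = -35.

-35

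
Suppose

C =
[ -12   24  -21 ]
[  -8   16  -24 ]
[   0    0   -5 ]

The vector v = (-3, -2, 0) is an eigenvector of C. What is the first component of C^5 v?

First find the eigenvalue: Cv = (-12, -8, 0) = 4·(-3, -2, 0), so λ = 4.
Then C^5 v = λ^5·v = 4^5·(-3, -2, 0) = 1024·(-3, -2, 0) = (-3072, -2048, 0).

-3072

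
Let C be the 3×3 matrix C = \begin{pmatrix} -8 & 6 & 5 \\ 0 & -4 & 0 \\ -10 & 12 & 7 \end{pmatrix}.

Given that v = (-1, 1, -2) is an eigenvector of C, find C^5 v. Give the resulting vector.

First find the eigenvalue: Cv = (4, -4, 8) = -4·(-1, 1, -2), so λ = -4.
Then C^5 v = λ^5·v = (-4)^5·(-1, 1, -2) = -1024·(-1, 1, -2) = (1024, -1024, 2048).

(1024, -1024, 2048)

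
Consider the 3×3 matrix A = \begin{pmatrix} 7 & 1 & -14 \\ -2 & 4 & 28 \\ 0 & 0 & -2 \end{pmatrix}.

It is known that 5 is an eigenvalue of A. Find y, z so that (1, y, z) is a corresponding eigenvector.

-2, 0

We need (A - 5I)v = 0.
A - 5I = [[2, 1, -14], [-2, -1, 28], [0, 0, -7]].
Row 1: (2)·1 + (1)·y + (-14)·z = 0
Row 2: (-2)·1 + (-1)·y + (28)·z = 0
Row 3: (0)·1 + (0)·y + (-7)·z = 0
Solving gives y = -2, z = 0.
Check: A·(1, -2, 0) = (5, -10, 0) = 5·(1, -2, 0).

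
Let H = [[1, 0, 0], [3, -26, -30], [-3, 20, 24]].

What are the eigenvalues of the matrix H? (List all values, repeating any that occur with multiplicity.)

-6, 1, 4

Set up det(tI - H) = 0.
Expanding along the first row, p(t) = t^3 + t^2 - 26t + 24.
Since p(1) = 0, t = 1 is a root.
Factor out (t - 1): p(t) = (t - 1)·(t^2 + 2t - 24).
The quadratic factors as (t + 6)·(t - 4).
Eigenvalues: -6, 1, 4.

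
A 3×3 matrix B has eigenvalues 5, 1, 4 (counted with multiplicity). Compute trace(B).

10

trace(B) is the sum of the eigenvalues: (5) + (1) + (4) = 10.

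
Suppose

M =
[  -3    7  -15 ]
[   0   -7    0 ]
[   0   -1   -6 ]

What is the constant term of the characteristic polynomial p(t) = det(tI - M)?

126

p(0) = det(0·I − M) = det(−M) = (−1)^3·det(M).
det(M) = -126, so p(0) = 126.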